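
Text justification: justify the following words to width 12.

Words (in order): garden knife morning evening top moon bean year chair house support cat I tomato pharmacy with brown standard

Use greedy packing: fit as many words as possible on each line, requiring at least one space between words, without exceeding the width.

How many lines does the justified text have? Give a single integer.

Line 1: ['garden', 'knife'] (min_width=12, slack=0)
Line 2: ['morning'] (min_width=7, slack=5)
Line 3: ['evening', 'top'] (min_width=11, slack=1)
Line 4: ['moon', 'bean'] (min_width=9, slack=3)
Line 5: ['year', 'chair'] (min_width=10, slack=2)
Line 6: ['house'] (min_width=5, slack=7)
Line 7: ['support', 'cat'] (min_width=11, slack=1)
Line 8: ['I', 'tomato'] (min_width=8, slack=4)
Line 9: ['pharmacy'] (min_width=8, slack=4)
Line 10: ['with', 'brown'] (min_width=10, slack=2)
Line 11: ['standard'] (min_width=8, slack=4)
Total lines: 11

Answer: 11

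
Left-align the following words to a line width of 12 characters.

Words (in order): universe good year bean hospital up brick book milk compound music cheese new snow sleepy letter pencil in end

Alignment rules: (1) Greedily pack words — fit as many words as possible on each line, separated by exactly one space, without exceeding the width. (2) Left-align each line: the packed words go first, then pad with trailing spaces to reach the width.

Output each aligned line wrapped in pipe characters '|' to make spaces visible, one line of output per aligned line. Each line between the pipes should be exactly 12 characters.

Answer: |universe    |
|good year   |
|bean        |
|hospital up |
|brick book  |
|milk        |
|compound    |
|music cheese|
|new snow    |
|sleepy      |
|letter      |
|pencil in   |
|end         |

Derivation:
Line 1: ['universe'] (min_width=8, slack=4)
Line 2: ['good', 'year'] (min_width=9, slack=3)
Line 3: ['bean'] (min_width=4, slack=8)
Line 4: ['hospital', 'up'] (min_width=11, slack=1)
Line 5: ['brick', 'book'] (min_width=10, slack=2)
Line 6: ['milk'] (min_width=4, slack=8)
Line 7: ['compound'] (min_width=8, slack=4)
Line 8: ['music', 'cheese'] (min_width=12, slack=0)
Line 9: ['new', 'snow'] (min_width=8, slack=4)
Line 10: ['sleepy'] (min_width=6, slack=6)
Line 11: ['letter'] (min_width=6, slack=6)
Line 12: ['pencil', 'in'] (min_width=9, slack=3)
Line 13: ['end'] (min_width=3, slack=9)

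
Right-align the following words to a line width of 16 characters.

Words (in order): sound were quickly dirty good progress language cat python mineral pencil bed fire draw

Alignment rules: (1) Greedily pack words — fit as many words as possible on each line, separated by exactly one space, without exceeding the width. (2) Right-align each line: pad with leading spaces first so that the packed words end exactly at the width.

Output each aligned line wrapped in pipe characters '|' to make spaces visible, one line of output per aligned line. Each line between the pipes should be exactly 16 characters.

Answer: |      sound were|
|   quickly dirty|
|   good progress|
|    language cat|
|  python mineral|
| pencil bed fire|
|            draw|

Derivation:
Line 1: ['sound', 'were'] (min_width=10, slack=6)
Line 2: ['quickly', 'dirty'] (min_width=13, slack=3)
Line 3: ['good', 'progress'] (min_width=13, slack=3)
Line 4: ['language', 'cat'] (min_width=12, slack=4)
Line 5: ['python', 'mineral'] (min_width=14, slack=2)
Line 6: ['pencil', 'bed', 'fire'] (min_width=15, slack=1)
Line 7: ['draw'] (min_width=4, slack=12)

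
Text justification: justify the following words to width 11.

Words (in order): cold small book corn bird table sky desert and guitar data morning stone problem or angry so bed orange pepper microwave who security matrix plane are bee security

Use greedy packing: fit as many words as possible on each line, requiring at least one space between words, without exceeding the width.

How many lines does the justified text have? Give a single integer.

Line 1: ['cold', 'small'] (min_width=10, slack=1)
Line 2: ['book', 'corn'] (min_width=9, slack=2)
Line 3: ['bird', 'table'] (min_width=10, slack=1)
Line 4: ['sky', 'desert'] (min_width=10, slack=1)
Line 5: ['and', 'guitar'] (min_width=10, slack=1)
Line 6: ['data'] (min_width=4, slack=7)
Line 7: ['morning'] (min_width=7, slack=4)
Line 8: ['stone'] (min_width=5, slack=6)
Line 9: ['problem', 'or'] (min_width=10, slack=1)
Line 10: ['angry', 'so'] (min_width=8, slack=3)
Line 11: ['bed', 'orange'] (min_width=10, slack=1)
Line 12: ['pepper'] (min_width=6, slack=5)
Line 13: ['microwave'] (min_width=9, slack=2)
Line 14: ['who'] (min_width=3, slack=8)
Line 15: ['security'] (min_width=8, slack=3)
Line 16: ['matrix'] (min_width=6, slack=5)
Line 17: ['plane', 'are'] (min_width=9, slack=2)
Line 18: ['bee'] (min_width=3, slack=8)
Line 19: ['security'] (min_width=8, slack=3)
Total lines: 19

Answer: 19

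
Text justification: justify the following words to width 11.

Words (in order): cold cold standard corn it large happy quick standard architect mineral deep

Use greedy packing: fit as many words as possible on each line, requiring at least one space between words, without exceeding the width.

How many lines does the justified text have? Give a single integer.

Answer: 9

Derivation:
Line 1: ['cold', 'cold'] (min_width=9, slack=2)
Line 2: ['standard'] (min_width=8, slack=3)
Line 3: ['corn', 'it'] (min_width=7, slack=4)
Line 4: ['large', 'happy'] (min_width=11, slack=0)
Line 5: ['quick'] (min_width=5, slack=6)
Line 6: ['standard'] (min_width=8, slack=3)
Line 7: ['architect'] (min_width=9, slack=2)
Line 8: ['mineral'] (min_width=7, slack=4)
Line 9: ['deep'] (min_width=4, slack=7)
Total lines: 9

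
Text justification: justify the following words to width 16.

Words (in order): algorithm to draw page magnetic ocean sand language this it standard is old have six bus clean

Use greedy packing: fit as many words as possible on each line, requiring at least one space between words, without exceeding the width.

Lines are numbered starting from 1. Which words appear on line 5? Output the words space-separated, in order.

Answer: this it standard

Derivation:
Line 1: ['algorithm', 'to'] (min_width=12, slack=4)
Line 2: ['draw', 'page'] (min_width=9, slack=7)
Line 3: ['magnetic', 'ocean'] (min_width=14, slack=2)
Line 4: ['sand', 'language'] (min_width=13, slack=3)
Line 5: ['this', 'it', 'standard'] (min_width=16, slack=0)
Line 6: ['is', 'old', 'have', 'six'] (min_width=15, slack=1)
Line 7: ['bus', 'clean'] (min_width=9, slack=7)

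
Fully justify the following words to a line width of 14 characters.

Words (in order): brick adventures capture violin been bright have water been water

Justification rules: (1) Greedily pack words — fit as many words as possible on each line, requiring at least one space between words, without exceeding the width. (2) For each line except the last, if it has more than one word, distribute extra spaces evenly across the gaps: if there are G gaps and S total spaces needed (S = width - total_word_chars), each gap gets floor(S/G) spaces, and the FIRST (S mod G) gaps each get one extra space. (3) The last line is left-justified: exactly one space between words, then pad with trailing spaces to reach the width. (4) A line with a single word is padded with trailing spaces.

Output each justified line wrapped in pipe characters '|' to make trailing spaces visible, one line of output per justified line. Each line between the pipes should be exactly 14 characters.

Line 1: ['brick'] (min_width=5, slack=9)
Line 2: ['adventures'] (min_width=10, slack=4)
Line 3: ['capture', 'violin'] (min_width=14, slack=0)
Line 4: ['been', 'bright'] (min_width=11, slack=3)
Line 5: ['have', 'water'] (min_width=10, slack=4)
Line 6: ['been', 'water'] (min_width=10, slack=4)

Answer: |brick         |
|adventures    |
|capture violin|
|been    bright|
|have     water|
|been water    |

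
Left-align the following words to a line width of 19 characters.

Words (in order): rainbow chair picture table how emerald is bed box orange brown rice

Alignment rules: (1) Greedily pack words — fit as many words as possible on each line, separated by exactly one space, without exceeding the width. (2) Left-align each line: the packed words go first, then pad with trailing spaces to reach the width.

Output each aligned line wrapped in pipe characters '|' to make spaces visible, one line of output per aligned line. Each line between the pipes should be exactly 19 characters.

Line 1: ['rainbow', 'chair'] (min_width=13, slack=6)
Line 2: ['picture', 'table', 'how'] (min_width=17, slack=2)
Line 3: ['emerald', 'is', 'bed', 'box'] (min_width=18, slack=1)
Line 4: ['orange', 'brown', 'rice'] (min_width=17, slack=2)

Answer: |rainbow chair      |
|picture table how  |
|emerald is bed box |
|orange brown rice  |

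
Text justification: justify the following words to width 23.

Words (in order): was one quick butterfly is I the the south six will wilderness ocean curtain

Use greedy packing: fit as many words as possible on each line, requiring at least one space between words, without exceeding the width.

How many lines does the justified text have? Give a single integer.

Line 1: ['was', 'one', 'quick', 'butterfly'] (min_width=23, slack=0)
Line 2: ['is', 'I', 'the', 'the', 'south', 'six'] (min_width=22, slack=1)
Line 3: ['will', 'wilderness', 'ocean'] (min_width=21, slack=2)
Line 4: ['curtain'] (min_width=7, slack=16)
Total lines: 4

Answer: 4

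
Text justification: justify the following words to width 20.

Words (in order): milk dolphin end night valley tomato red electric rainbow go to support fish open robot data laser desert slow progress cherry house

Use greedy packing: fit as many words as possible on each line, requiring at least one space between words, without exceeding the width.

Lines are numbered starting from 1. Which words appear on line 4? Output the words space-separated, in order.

Line 1: ['milk', 'dolphin', 'end'] (min_width=16, slack=4)
Line 2: ['night', 'valley', 'tomato'] (min_width=19, slack=1)
Line 3: ['red', 'electric', 'rainbow'] (min_width=20, slack=0)
Line 4: ['go', 'to', 'support', 'fish'] (min_width=18, slack=2)
Line 5: ['open', 'robot', 'data'] (min_width=15, slack=5)
Line 6: ['laser', 'desert', 'slow'] (min_width=17, slack=3)
Line 7: ['progress', 'cherry'] (min_width=15, slack=5)
Line 8: ['house'] (min_width=5, slack=15)

Answer: go to support fish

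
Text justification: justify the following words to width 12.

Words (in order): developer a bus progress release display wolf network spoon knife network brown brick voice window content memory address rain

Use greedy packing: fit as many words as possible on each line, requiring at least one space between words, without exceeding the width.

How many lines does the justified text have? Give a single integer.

Answer: 12

Derivation:
Line 1: ['developer', 'a'] (min_width=11, slack=1)
Line 2: ['bus', 'progress'] (min_width=12, slack=0)
Line 3: ['release'] (min_width=7, slack=5)
Line 4: ['display', 'wolf'] (min_width=12, slack=0)
Line 5: ['network'] (min_width=7, slack=5)
Line 6: ['spoon', 'knife'] (min_width=11, slack=1)
Line 7: ['network'] (min_width=7, slack=5)
Line 8: ['brown', 'brick'] (min_width=11, slack=1)
Line 9: ['voice', 'window'] (min_width=12, slack=0)
Line 10: ['content'] (min_width=7, slack=5)
Line 11: ['memory'] (min_width=6, slack=6)
Line 12: ['address', 'rain'] (min_width=12, slack=0)
Total lines: 12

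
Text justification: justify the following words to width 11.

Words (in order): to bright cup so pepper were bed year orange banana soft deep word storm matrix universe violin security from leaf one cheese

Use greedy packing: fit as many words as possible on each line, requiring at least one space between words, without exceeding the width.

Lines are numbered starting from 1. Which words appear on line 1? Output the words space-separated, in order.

Answer: to bright

Derivation:
Line 1: ['to', 'bright'] (min_width=9, slack=2)
Line 2: ['cup', 'so'] (min_width=6, slack=5)
Line 3: ['pepper', 'were'] (min_width=11, slack=0)
Line 4: ['bed', 'year'] (min_width=8, slack=3)
Line 5: ['orange'] (min_width=6, slack=5)
Line 6: ['banana', 'soft'] (min_width=11, slack=0)
Line 7: ['deep', 'word'] (min_width=9, slack=2)
Line 8: ['storm'] (min_width=5, slack=6)
Line 9: ['matrix'] (min_width=6, slack=5)
Line 10: ['universe'] (min_width=8, slack=3)
Line 11: ['violin'] (min_width=6, slack=5)
Line 12: ['security'] (min_width=8, slack=3)
Line 13: ['from', 'leaf'] (min_width=9, slack=2)
Line 14: ['one', 'cheese'] (min_width=10, slack=1)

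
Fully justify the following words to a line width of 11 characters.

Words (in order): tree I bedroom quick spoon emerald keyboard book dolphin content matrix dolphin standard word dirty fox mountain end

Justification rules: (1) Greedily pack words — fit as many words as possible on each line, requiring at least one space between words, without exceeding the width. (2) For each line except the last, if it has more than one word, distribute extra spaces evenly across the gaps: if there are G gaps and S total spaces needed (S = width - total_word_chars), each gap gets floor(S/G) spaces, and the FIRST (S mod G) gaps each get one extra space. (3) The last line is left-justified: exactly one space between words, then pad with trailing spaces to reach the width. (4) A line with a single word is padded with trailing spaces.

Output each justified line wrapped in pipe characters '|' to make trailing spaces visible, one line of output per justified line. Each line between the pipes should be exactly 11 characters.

Answer: |tree      I|
|bedroom    |
|quick spoon|
|emerald    |
|keyboard   |
|book       |
|dolphin    |
|content    |
|matrix     |
|dolphin    |
|standard   |
|word  dirty|
|fox        |
|mountain   |
|end        |

Derivation:
Line 1: ['tree', 'I'] (min_width=6, slack=5)
Line 2: ['bedroom'] (min_width=7, slack=4)
Line 3: ['quick', 'spoon'] (min_width=11, slack=0)
Line 4: ['emerald'] (min_width=7, slack=4)
Line 5: ['keyboard'] (min_width=8, slack=3)
Line 6: ['book'] (min_width=4, slack=7)
Line 7: ['dolphin'] (min_width=7, slack=4)
Line 8: ['content'] (min_width=7, slack=4)
Line 9: ['matrix'] (min_width=6, slack=5)
Line 10: ['dolphin'] (min_width=7, slack=4)
Line 11: ['standard'] (min_width=8, slack=3)
Line 12: ['word', 'dirty'] (min_width=10, slack=1)
Line 13: ['fox'] (min_width=3, slack=8)
Line 14: ['mountain'] (min_width=8, slack=3)
Line 15: ['end'] (min_width=3, slack=8)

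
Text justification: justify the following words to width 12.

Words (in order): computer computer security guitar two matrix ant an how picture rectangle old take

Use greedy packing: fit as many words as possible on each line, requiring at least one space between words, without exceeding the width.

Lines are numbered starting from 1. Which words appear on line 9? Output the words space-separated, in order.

Line 1: ['computer'] (min_width=8, slack=4)
Line 2: ['computer'] (min_width=8, slack=4)
Line 3: ['security'] (min_width=8, slack=4)
Line 4: ['guitar', 'two'] (min_width=10, slack=2)
Line 5: ['matrix', 'ant'] (min_width=10, slack=2)
Line 6: ['an', 'how'] (min_width=6, slack=6)
Line 7: ['picture'] (min_width=7, slack=5)
Line 8: ['rectangle'] (min_width=9, slack=3)
Line 9: ['old', 'take'] (min_width=8, slack=4)

Answer: old take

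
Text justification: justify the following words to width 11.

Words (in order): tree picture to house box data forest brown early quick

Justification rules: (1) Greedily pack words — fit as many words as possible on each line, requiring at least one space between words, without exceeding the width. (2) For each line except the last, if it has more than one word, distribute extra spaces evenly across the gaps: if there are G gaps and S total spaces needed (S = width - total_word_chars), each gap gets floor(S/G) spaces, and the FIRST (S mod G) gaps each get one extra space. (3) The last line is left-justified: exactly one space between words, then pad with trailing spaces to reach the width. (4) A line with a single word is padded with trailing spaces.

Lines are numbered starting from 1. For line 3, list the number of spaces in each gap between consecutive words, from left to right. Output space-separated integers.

Line 1: ['tree'] (min_width=4, slack=7)
Line 2: ['picture', 'to'] (min_width=10, slack=1)
Line 3: ['house', 'box'] (min_width=9, slack=2)
Line 4: ['data', 'forest'] (min_width=11, slack=0)
Line 5: ['brown', 'early'] (min_width=11, slack=0)
Line 6: ['quick'] (min_width=5, slack=6)

Answer: 3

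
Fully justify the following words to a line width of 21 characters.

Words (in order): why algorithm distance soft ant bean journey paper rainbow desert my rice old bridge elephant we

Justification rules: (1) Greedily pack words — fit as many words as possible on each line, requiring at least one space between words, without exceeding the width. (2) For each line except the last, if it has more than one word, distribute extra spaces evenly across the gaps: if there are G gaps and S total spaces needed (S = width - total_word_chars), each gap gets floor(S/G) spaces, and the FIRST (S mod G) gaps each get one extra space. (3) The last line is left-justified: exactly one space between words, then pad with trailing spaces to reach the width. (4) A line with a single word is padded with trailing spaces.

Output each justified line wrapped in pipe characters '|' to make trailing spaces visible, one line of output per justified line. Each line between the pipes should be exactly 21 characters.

Line 1: ['why', 'algorithm'] (min_width=13, slack=8)
Line 2: ['distance', 'soft', 'ant'] (min_width=17, slack=4)
Line 3: ['bean', 'journey', 'paper'] (min_width=18, slack=3)
Line 4: ['rainbow', 'desert', 'my'] (min_width=17, slack=4)
Line 5: ['rice', 'old', 'bridge'] (min_width=15, slack=6)
Line 6: ['elephant', 'we'] (min_width=11, slack=10)

Answer: |why         algorithm|
|distance   soft   ant|
|bean   journey  paper|
|rainbow   desert   my|
|rice    old    bridge|
|elephant we          |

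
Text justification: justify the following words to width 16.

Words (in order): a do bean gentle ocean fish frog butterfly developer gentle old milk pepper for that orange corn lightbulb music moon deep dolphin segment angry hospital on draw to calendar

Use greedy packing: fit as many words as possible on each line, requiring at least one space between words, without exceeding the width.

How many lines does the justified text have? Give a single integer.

Answer: 12

Derivation:
Line 1: ['a', 'do', 'bean', 'gentle'] (min_width=16, slack=0)
Line 2: ['ocean', 'fish', 'frog'] (min_width=15, slack=1)
Line 3: ['butterfly'] (min_width=9, slack=7)
Line 4: ['developer', 'gentle'] (min_width=16, slack=0)
Line 5: ['old', 'milk', 'pepper'] (min_width=15, slack=1)
Line 6: ['for', 'that', 'orange'] (min_width=15, slack=1)
Line 7: ['corn', 'lightbulb'] (min_width=14, slack=2)
Line 8: ['music', 'moon', 'deep'] (min_width=15, slack=1)
Line 9: ['dolphin', 'segment'] (min_width=15, slack=1)
Line 10: ['angry', 'hospital'] (min_width=14, slack=2)
Line 11: ['on', 'draw', 'to'] (min_width=10, slack=6)
Line 12: ['calendar'] (min_width=8, slack=8)
Total lines: 12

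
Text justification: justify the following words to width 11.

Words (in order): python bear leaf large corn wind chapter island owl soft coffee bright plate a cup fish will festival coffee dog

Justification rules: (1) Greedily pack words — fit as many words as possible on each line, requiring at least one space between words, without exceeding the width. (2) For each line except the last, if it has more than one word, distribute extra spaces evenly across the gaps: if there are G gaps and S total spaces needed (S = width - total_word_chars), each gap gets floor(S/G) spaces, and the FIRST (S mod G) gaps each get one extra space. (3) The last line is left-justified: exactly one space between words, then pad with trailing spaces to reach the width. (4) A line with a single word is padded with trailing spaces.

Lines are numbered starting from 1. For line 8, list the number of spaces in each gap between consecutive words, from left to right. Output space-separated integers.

Answer: 1 1

Derivation:
Line 1: ['python', 'bear'] (min_width=11, slack=0)
Line 2: ['leaf', 'large'] (min_width=10, slack=1)
Line 3: ['corn', 'wind'] (min_width=9, slack=2)
Line 4: ['chapter'] (min_width=7, slack=4)
Line 5: ['island', 'owl'] (min_width=10, slack=1)
Line 6: ['soft', 'coffee'] (min_width=11, slack=0)
Line 7: ['bright'] (min_width=6, slack=5)
Line 8: ['plate', 'a', 'cup'] (min_width=11, slack=0)
Line 9: ['fish', 'will'] (min_width=9, slack=2)
Line 10: ['festival'] (min_width=8, slack=3)
Line 11: ['coffee', 'dog'] (min_width=10, slack=1)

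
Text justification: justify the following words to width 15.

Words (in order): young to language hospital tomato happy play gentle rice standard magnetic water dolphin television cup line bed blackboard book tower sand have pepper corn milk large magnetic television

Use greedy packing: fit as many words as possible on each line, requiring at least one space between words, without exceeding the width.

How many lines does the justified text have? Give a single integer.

Answer: 16

Derivation:
Line 1: ['young', 'to'] (min_width=8, slack=7)
Line 2: ['language'] (min_width=8, slack=7)
Line 3: ['hospital', 'tomato'] (min_width=15, slack=0)
Line 4: ['happy', 'play'] (min_width=10, slack=5)
Line 5: ['gentle', 'rice'] (min_width=11, slack=4)
Line 6: ['standard'] (min_width=8, slack=7)
Line 7: ['magnetic', 'water'] (min_width=14, slack=1)
Line 8: ['dolphin'] (min_width=7, slack=8)
Line 9: ['television', 'cup'] (min_width=14, slack=1)
Line 10: ['line', 'bed'] (min_width=8, slack=7)
Line 11: ['blackboard', 'book'] (min_width=15, slack=0)
Line 12: ['tower', 'sand', 'have'] (min_width=15, slack=0)
Line 13: ['pepper', 'corn'] (min_width=11, slack=4)
Line 14: ['milk', 'large'] (min_width=10, slack=5)
Line 15: ['magnetic'] (min_width=8, slack=7)
Line 16: ['television'] (min_width=10, slack=5)
Total lines: 16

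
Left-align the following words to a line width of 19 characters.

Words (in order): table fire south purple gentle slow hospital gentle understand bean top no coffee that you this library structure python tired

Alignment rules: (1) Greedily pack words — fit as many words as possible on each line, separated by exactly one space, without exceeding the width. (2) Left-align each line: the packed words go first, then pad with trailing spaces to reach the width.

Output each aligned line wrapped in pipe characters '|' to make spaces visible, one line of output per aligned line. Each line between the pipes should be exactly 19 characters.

Answer: |table fire south   |
|purple gentle slow |
|hospital gentle    |
|understand bean top|
|no coffee that you |
|this library       |
|structure python   |
|tired              |

Derivation:
Line 1: ['table', 'fire', 'south'] (min_width=16, slack=3)
Line 2: ['purple', 'gentle', 'slow'] (min_width=18, slack=1)
Line 3: ['hospital', 'gentle'] (min_width=15, slack=4)
Line 4: ['understand', 'bean', 'top'] (min_width=19, slack=0)
Line 5: ['no', 'coffee', 'that', 'you'] (min_width=18, slack=1)
Line 6: ['this', 'library'] (min_width=12, slack=7)
Line 7: ['structure', 'python'] (min_width=16, slack=3)
Line 8: ['tired'] (min_width=5, slack=14)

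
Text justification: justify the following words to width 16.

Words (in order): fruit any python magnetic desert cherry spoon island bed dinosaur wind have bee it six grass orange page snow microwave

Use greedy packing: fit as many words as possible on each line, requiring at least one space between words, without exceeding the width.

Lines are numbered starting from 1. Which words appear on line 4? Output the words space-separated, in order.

Answer: island bed

Derivation:
Line 1: ['fruit', 'any', 'python'] (min_width=16, slack=0)
Line 2: ['magnetic', 'desert'] (min_width=15, slack=1)
Line 3: ['cherry', 'spoon'] (min_width=12, slack=4)
Line 4: ['island', 'bed'] (min_width=10, slack=6)
Line 5: ['dinosaur', 'wind'] (min_width=13, slack=3)
Line 6: ['have', 'bee', 'it', 'six'] (min_width=15, slack=1)
Line 7: ['grass', 'orange'] (min_width=12, slack=4)
Line 8: ['page', 'snow'] (min_width=9, slack=7)
Line 9: ['microwave'] (min_width=9, slack=7)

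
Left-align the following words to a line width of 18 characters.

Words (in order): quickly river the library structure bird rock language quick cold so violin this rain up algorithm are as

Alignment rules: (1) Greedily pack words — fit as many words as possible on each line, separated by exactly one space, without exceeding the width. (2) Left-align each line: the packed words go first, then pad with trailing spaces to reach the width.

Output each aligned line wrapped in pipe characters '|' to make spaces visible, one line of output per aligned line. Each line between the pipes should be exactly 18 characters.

Answer: |quickly river the |
|library structure |
|bird rock language|
|quick cold so     |
|violin this rain  |
|up algorithm are  |
|as                |

Derivation:
Line 1: ['quickly', 'river', 'the'] (min_width=17, slack=1)
Line 2: ['library', 'structure'] (min_width=17, slack=1)
Line 3: ['bird', 'rock', 'language'] (min_width=18, slack=0)
Line 4: ['quick', 'cold', 'so'] (min_width=13, slack=5)
Line 5: ['violin', 'this', 'rain'] (min_width=16, slack=2)
Line 6: ['up', 'algorithm', 'are'] (min_width=16, slack=2)
Line 7: ['as'] (min_width=2, slack=16)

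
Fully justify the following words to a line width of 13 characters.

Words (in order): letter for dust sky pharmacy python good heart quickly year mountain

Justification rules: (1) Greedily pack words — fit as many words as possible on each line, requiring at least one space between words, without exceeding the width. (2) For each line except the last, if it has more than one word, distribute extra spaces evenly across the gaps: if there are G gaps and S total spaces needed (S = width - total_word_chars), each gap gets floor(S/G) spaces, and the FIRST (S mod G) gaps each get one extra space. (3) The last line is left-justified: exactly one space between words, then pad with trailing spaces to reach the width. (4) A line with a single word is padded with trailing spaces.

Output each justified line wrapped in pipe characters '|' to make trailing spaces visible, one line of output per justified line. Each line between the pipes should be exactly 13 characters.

Line 1: ['letter', 'for'] (min_width=10, slack=3)
Line 2: ['dust', 'sky'] (min_width=8, slack=5)
Line 3: ['pharmacy'] (min_width=8, slack=5)
Line 4: ['python', 'good'] (min_width=11, slack=2)
Line 5: ['heart', 'quickly'] (min_width=13, slack=0)
Line 6: ['year', 'mountain'] (min_width=13, slack=0)

Answer: |letter    for|
|dust      sky|
|pharmacy     |
|python   good|
|heart quickly|
|year mountain|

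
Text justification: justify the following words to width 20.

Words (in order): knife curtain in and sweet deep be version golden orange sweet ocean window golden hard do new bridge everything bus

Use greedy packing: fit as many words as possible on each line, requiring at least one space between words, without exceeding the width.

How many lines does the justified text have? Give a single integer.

Line 1: ['knife', 'curtain', 'in', 'and'] (min_width=20, slack=0)
Line 2: ['sweet', 'deep', 'be'] (min_width=13, slack=7)
Line 3: ['version', 'golden'] (min_width=14, slack=6)
Line 4: ['orange', 'sweet', 'ocean'] (min_width=18, slack=2)
Line 5: ['window', 'golden', 'hard'] (min_width=18, slack=2)
Line 6: ['do', 'new', 'bridge'] (min_width=13, slack=7)
Line 7: ['everything', 'bus'] (min_width=14, slack=6)
Total lines: 7

Answer: 7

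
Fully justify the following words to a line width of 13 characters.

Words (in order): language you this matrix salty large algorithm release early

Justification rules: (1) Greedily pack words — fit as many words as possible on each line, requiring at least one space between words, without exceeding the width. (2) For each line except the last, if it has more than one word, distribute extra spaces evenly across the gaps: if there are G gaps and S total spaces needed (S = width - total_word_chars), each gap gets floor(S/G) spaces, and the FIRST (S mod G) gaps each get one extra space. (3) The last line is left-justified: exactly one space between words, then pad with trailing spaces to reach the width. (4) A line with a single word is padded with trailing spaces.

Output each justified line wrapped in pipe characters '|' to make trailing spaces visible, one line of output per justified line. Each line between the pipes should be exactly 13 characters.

Line 1: ['language', 'you'] (min_width=12, slack=1)
Line 2: ['this', 'matrix'] (min_width=11, slack=2)
Line 3: ['salty', 'large'] (min_width=11, slack=2)
Line 4: ['algorithm'] (min_width=9, slack=4)
Line 5: ['release', 'early'] (min_width=13, slack=0)

Answer: |language  you|
|this   matrix|
|salty   large|
|algorithm    |
|release early|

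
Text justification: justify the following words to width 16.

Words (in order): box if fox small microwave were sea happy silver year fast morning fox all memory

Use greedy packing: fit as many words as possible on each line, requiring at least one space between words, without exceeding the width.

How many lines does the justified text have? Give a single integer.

Answer: 6

Derivation:
Line 1: ['box', 'if', 'fox', 'small'] (min_width=16, slack=0)
Line 2: ['microwave', 'were'] (min_width=14, slack=2)
Line 3: ['sea', 'happy', 'silver'] (min_width=16, slack=0)
Line 4: ['year', 'fast'] (min_width=9, slack=7)
Line 5: ['morning', 'fox', 'all'] (min_width=15, slack=1)
Line 6: ['memory'] (min_width=6, slack=10)
Total lines: 6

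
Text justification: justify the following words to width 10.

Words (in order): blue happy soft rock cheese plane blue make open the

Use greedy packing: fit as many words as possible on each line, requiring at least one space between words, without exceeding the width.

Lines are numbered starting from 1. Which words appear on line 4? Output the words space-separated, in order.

Line 1: ['blue', 'happy'] (min_width=10, slack=0)
Line 2: ['soft', 'rock'] (min_width=9, slack=1)
Line 3: ['cheese'] (min_width=6, slack=4)
Line 4: ['plane', 'blue'] (min_width=10, slack=0)
Line 5: ['make', 'open'] (min_width=9, slack=1)
Line 6: ['the'] (min_width=3, slack=7)

Answer: plane blue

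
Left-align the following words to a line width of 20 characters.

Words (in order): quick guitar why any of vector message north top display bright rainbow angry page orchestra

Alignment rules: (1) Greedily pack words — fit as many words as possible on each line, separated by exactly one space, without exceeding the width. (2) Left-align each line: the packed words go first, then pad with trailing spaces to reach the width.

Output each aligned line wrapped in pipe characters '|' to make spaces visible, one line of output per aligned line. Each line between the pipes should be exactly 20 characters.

Answer: |quick guitar why any|
|of vector message   |
|north top display   |
|bright rainbow angry|
|page orchestra      |

Derivation:
Line 1: ['quick', 'guitar', 'why', 'any'] (min_width=20, slack=0)
Line 2: ['of', 'vector', 'message'] (min_width=17, slack=3)
Line 3: ['north', 'top', 'display'] (min_width=17, slack=3)
Line 4: ['bright', 'rainbow', 'angry'] (min_width=20, slack=0)
Line 5: ['page', 'orchestra'] (min_width=14, slack=6)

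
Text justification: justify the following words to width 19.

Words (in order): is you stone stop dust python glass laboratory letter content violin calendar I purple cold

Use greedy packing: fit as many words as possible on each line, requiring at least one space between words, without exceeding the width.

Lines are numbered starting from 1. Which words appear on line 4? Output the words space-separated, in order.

Line 1: ['is', 'you', 'stone', 'stop'] (min_width=17, slack=2)
Line 2: ['dust', 'python', 'glass'] (min_width=17, slack=2)
Line 3: ['laboratory', 'letter'] (min_width=17, slack=2)
Line 4: ['content', 'violin'] (min_width=14, slack=5)
Line 5: ['calendar', 'I', 'purple'] (min_width=17, slack=2)
Line 6: ['cold'] (min_width=4, slack=15)

Answer: content violin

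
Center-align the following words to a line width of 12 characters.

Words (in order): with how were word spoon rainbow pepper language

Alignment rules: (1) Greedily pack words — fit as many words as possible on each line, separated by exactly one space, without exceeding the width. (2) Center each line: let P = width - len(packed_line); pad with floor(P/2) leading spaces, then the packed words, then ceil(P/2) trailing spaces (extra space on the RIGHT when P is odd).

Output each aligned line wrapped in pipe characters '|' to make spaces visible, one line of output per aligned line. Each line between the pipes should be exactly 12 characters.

Line 1: ['with', 'how'] (min_width=8, slack=4)
Line 2: ['were', 'word'] (min_width=9, slack=3)
Line 3: ['spoon'] (min_width=5, slack=7)
Line 4: ['rainbow'] (min_width=7, slack=5)
Line 5: ['pepper'] (min_width=6, slack=6)
Line 6: ['language'] (min_width=8, slack=4)

Answer: |  with how  |
| were word  |
|   spoon    |
|  rainbow   |
|   pepper   |
|  language  |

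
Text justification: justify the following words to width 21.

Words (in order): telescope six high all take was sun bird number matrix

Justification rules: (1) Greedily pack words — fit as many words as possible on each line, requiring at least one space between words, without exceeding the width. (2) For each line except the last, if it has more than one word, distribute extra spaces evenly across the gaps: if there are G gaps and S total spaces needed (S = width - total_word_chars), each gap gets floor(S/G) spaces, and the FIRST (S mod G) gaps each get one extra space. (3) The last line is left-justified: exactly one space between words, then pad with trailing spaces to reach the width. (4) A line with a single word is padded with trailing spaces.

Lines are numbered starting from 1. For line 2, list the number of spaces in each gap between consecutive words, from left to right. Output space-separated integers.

Answer: 1 1 1 1

Derivation:
Line 1: ['telescope', 'six', 'high'] (min_width=18, slack=3)
Line 2: ['all', 'take', 'was', 'sun', 'bird'] (min_width=21, slack=0)
Line 3: ['number', 'matrix'] (min_width=13, slack=8)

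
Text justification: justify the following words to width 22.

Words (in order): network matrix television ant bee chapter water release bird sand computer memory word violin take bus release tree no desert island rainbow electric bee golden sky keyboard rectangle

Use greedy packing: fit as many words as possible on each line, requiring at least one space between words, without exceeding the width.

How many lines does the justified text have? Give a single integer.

Line 1: ['network', 'matrix'] (min_width=14, slack=8)
Line 2: ['television', 'ant', 'bee'] (min_width=18, slack=4)
Line 3: ['chapter', 'water', 'release'] (min_width=21, slack=1)
Line 4: ['bird', 'sand', 'computer'] (min_width=18, slack=4)
Line 5: ['memory', 'word', 'violin'] (min_width=18, slack=4)
Line 6: ['take', 'bus', 'release', 'tree'] (min_width=21, slack=1)
Line 7: ['no', 'desert', 'island'] (min_width=16, slack=6)
Line 8: ['rainbow', 'electric', 'bee'] (min_width=20, slack=2)
Line 9: ['golden', 'sky', 'keyboard'] (min_width=19, slack=3)
Line 10: ['rectangle'] (min_width=9, slack=13)
Total lines: 10

Answer: 10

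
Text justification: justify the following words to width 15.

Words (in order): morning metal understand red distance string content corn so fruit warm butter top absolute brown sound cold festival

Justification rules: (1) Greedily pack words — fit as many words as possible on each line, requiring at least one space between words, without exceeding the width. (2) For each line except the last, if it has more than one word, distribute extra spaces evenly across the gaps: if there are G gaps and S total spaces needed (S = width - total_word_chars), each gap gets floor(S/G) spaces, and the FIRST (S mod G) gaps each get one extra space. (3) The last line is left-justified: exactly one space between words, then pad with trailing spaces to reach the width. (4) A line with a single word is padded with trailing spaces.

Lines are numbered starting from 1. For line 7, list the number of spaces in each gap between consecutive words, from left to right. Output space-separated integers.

Answer: 2

Derivation:
Line 1: ['morning', 'metal'] (min_width=13, slack=2)
Line 2: ['understand', 'red'] (min_width=14, slack=1)
Line 3: ['distance', 'string'] (min_width=15, slack=0)
Line 4: ['content', 'corn', 'so'] (min_width=15, slack=0)
Line 5: ['fruit', 'warm'] (min_width=10, slack=5)
Line 6: ['butter', 'top'] (min_width=10, slack=5)
Line 7: ['absolute', 'brown'] (min_width=14, slack=1)
Line 8: ['sound', 'cold'] (min_width=10, slack=5)
Line 9: ['festival'] (min_width=8, slack=7)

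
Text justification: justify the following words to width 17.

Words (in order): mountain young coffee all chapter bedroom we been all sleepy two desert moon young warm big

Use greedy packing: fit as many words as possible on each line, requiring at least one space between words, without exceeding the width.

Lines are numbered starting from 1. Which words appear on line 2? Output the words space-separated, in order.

Line 1: ['mountain', 'young'] (min_width=14, slack=3)
Line 2: ['coffee', 'all'] (min_width=10, slack=7)
Line 3: ['chapter', 'bedroom'] (min_width=15, slack=2)
Line 4: ['we', 'been', 'all'] (min_width=11, slack=6)
Line 5: ['sleepy', 'two', 'desert'] (min_width=17, slack=0)
Line 6: ['moon', 'young', 'warm'] (min_width=15, slack=2)
Line 7: ['big'] (min_width=3, slack=14)

Answer: coffee all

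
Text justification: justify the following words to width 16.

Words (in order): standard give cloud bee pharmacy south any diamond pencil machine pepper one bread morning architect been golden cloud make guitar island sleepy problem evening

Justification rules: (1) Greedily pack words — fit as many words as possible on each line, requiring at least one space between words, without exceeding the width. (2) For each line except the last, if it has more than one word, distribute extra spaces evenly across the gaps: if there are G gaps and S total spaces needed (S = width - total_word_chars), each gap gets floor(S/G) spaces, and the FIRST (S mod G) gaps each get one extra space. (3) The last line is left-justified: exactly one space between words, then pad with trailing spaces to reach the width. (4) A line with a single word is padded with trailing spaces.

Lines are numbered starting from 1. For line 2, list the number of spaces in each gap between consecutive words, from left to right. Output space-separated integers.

Line 1: ['standard', 'give'] (min_width=13, slack=3)
Line 2: ['cloud', 'bee'] (min_width=9, slack=7)
Line 3: ['pharmacy', 'south'] (min_width=14, slack=2)
Line 4: ['any', 'diamond'] (min_width=11, slack=5)
Line 5: ['pencil', 'machine'] (min_width=14, slack=2)
Line 6: ['pepper', 'one', 'bread'] (min_width=16, slack=0)
Line 7: ['morning'] (min_width=7, slack=9)
Line 8: ['architect', 'been'] (min_width=14, slack=2)
Line 9: ['golden', 'cloud'] (min_width=12, slack=4)
Line 10: ['make', 'guitar'] (min_width=11, slack=5)
Line 11: ['island', 'sleepy'] (min_width=13, slack=3)
Line 12: ['problem', 'evening'] (min_width=15, slack=1)

Answer: 8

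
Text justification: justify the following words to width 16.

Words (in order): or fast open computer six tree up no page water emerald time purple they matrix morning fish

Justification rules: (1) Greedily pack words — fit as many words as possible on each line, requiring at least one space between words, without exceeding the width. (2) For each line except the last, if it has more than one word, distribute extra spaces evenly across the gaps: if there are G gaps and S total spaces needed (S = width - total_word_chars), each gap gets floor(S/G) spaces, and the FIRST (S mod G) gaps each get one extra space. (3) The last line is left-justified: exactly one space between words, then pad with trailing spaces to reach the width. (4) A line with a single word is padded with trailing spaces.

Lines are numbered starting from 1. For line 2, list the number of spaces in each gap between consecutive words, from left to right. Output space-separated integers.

Line 1: ['or', 'fast', 'open'] (min_width=12, slack=4)
Line 2: ['computer', 'six'] (min_width=12, slack=4)
Line 3: ['tree', 'up', 'no', 'page'] (min_width=15, slack=1)
Line 4: ['water', 'emerald'] (min_width=13, slack=3)
Line 5: ['time', 'purple', 'they'] (min_width=16, slack=0)
Line 6: ['matrix', 'morning'] (min_width=14, slack=2)
Line 7: ['fish'] (min_width=4, slack=12)

Answer: 5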